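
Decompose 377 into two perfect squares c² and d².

We need to find integers c, d > 0 such that c² + d² = 377.
Trying c = 4: d² = 377 - 4² = 377 - 16 = 361
d = 19
Check: 4² + 19² = 16 + 361 = 377 ✓

377 = 4² + 19²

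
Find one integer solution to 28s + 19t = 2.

Step 1: Check solvability.
gcd(28, 19) = 1
Since 1 divides 2, solutions exist.

Step 2: Apply extended Euclidean algorithm to find gcd.
We find integers such that 28*x0 + 19*y0 = 1

Step 3: Scale the particular solution.
Multiply by 2/1 = 2:
s = -4, t = 6

Step 4: Verify.
28*(-4) + 19*(6) = 2 = 2 ✓

s = -4, t = 6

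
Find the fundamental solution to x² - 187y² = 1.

We seek the smallest positive integers (x, y) with x² - 187y² = 1, i.e., x² = 187y² + 1.
Try successive y values:
y = 1: x² = 187·1² + 1 = 188, not a perfect square
y = 2: x² = 187·2² + 1 = 749, not a perfect square
y = 3: x² = 187·3² + 1 = 1684, not a perfect square
... continuing the search (or via continued fractions) ...
y = 123: x² = 187·123² + 1 = 2829124, x = 1682 ✓

Verify: 1682² - 187·123² = 2829124 - 2829123 = 1 ✓

x = 1682, y = 123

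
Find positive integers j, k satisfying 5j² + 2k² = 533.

Try small values of j and check whether (533 - 5j²)/2 is a perfect square.
j = 9: 5·9² = 405, so 2k² = 533 - 405 = 128, giving k² = 64, k = 8.
Check: 5·9² + 2·8² = 405 + 128 = 533 ✓

j = 9, k = 8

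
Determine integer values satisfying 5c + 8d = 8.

Step 1: Check solvability.
gcd(5, 8) = 1
Since 1 divides 8, solutions exist.

Step 2: Apply extended Euclidean algorithm to find gcd.
We find integers such that 5*x0 + 8*y0 = 1

Step 3: Scale the particular solution.
Multiply by 8/1 = 8:
c = -24, d = 16

Step 4: Verify.
5*(-24) + 8*(16) = 8 = 8 ✓

c = -24, d = 16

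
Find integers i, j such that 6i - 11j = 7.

Step 1: Check solvability.
gcd(6, 11) = 1
Since 1 divides 7, solutions exist.

Step 2: Apply extended Euclidean algorithm to find gcd.
We find integers such that 6*x0 + 11*y0 = 1

Step 3: Scale the particular solution.
Multiply by 7/1 = 7:
i = 14, j = 7

Step 4: Verify.
6*(14) - 11*(7) = 7 = 7 ✓

i = 14, j = 7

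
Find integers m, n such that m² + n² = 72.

We need to find integers m, n > 0 such that m² + n² = 72.
Trying m = 6: n² = 72 - 6² = 72 - 36 = 36
n = 6
Check: 6² + 6² = 36 + 36 = 72 ✓

72 = 6² + 6²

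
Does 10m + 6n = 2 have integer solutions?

Step 1: Compute gcd(10, 6).
gcd(10, 6) = 2

Step 2: Check divisibility.
Does 2 divide 2? 2 = 2 x 1, so yes.

By the theorem on linear Diophantine equations, 10m + 6n = 2 has integer solutions if and only if gcd(10, 6) divides 2. Since 2 | 2, solutions exist.

Yes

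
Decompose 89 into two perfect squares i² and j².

We need to find integers i, j > 0 such that i² + j² = 89.
Trying i = 5: j² = 89 - 5² = 89 - 25 = 64
j = 8
Check: 5² + 8² = 25 + 64 = 89 ✓

89 = 5² + 8²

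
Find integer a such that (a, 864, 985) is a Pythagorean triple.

a² = c² - b² = 985² - 864² = 970225 - 746496 = 223729
a = sqrt(223729) = 473

473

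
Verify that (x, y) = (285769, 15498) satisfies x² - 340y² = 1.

Compute x² = 285769² = 81663921361
Compute 340y² = 340·15498² = 340·240188004 = 81663921360
x² - 340y² = 81663921361 - 81663921360 = 1
Since this equals 1, (285769, 15498) is a solution.

Yes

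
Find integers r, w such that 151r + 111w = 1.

Step 1: Check solvability.
gcd(151, 111) = 1
Since 1 divides 1, solutions exist.

Step 2: Apply extended Euclidean algorithm to find gcd.
We find integers such that 151*x0 + 111*y0 = 1

Step 3: Scale the particular solution.
Multiply by 1/1 = 1:
r = 25, w = -34

Step 4: Verify.
151*(25) + 111*(-34) = 1 = 1 ✓

r = 25, w = -34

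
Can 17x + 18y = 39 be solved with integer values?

Step 1: Compute gcd(17, 18).
gcd(17, 18) = 1

Step 2: Check divisibility.
Does 1 divide 39? 39 = 1 x 39, so yes.

By the theorem on linear Diophantine equations, 17x + 18y = 39 has integer solutions if and only if gcd(17, 18) divides 39. Since 1 | 39, solutions exist.

Yes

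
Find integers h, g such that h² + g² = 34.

We need to find integers h, g > 0 such that h² + g² = 34.
Trying h = 3: g² = 34 - 3² = 34 - 9 = 25
g = 5
Check: 3² + 5² = 9 + 25 = 34 ✓

34 = 3² + 5²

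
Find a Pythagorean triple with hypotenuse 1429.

We need a² + b² = 1429² = 2042041.
Trying: 371² + 1380² = 137641 + 1904400 = 2042041 ✓

(371, 1380, 1429)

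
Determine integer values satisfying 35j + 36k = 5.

Step 1: Check solvability.
gcd(35, 36) = 1
Since 1 divides 5, solutions exist.

Step 2: Apply extended Euclidean algorithm to find gcd.
We find integers such that 35*x0 + 36*y0 = 1

Step 3: Scale the particular solution.
Multiply by 5/1 = 5:
j = -5, k = 5

Step 4: Verify.
35*(-5) + 36*(5) = 5 = 5 ✓

j = -5, k = 5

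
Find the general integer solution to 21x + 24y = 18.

Step 1: Compute gcd(21, 24) = 3.
Since 3 divides 18, solutions exist.

Step 2: Find a particular solution using extended Euclidean algorithm.
We get x₀ = -6, y₀ = 6.
Check: 21*-6 + 24*6 = 18 = 18 ✓

Step 3: Write the general solution.
x = -6 + (24/3)t = -6 + 8t
y = 6 - (21/3)t = 6 - 7t
for any integer t.

x = -6 + 8t, y = 6 - 7t for integer t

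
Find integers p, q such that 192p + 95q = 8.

Step 1: Check solvability.
gcd(192, 95) = 1
Since 1 divides 8, solutions exist.

Step 2: Apply extended Euclidean algorithm to find gcd.
We find integers such that 192*x0 + 95*y0 = 1

Step 3: Scale the particular solution.
Multiply by 8/1 = 8:
p = -376, q = 760

Step 4: Verify.
192*(-376) + 95*(760) = 8 = 8 ✓

p = -376, q = 760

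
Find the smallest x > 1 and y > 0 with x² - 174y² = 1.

We seek the smallest positive integers (x, y) with x² - 174y² = 1, i.e., x² = 174y² + 1.
Try successive y values:
y = 1: x² = 174·1² + 1 = 175, not a perfect square
y = 2: x² = 174·2² + 1 = 697, not a perfect square
y = 3: x² = 174·3² + 1 = 1567, not a perfect square
... continuing the search (or via continued fractions) ...
y = 110: x² = 174·110² + 1 = 2105401, x = 1451 ✓

Verify: 1451² - 174·110² = 2105401 - 2105400 = 1 ✓

x = 1451, y = 110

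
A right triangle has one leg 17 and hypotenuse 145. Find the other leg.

b² = c² - a² = 21025 - 289 = 20736
b = 144

144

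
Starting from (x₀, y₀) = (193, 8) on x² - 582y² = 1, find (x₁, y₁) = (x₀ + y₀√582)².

Solutions to x² - Dy² = 1 are generated by powers of (x₀ + y₀√D).
The next solution satisfies x₁ + y₁√582 = (x₀ + y₀√582)², giving:
x₁ = x₀² + 582y₀² = 193² + 582·8² = 37249 + 37248 = 74497
y₁ = 2x₀y₀ = 2·193·8 = 3088

Verify: 74497² - 582·3088² = 5549803009 - 5549803008 = 1 ✓

x = 74497, y = 3088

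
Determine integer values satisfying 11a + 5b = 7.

Step 1: Check solvability.
gcd(11, 5) = 1
Since 1 divides 7, solutions exist.

Step 2: Apply extended Euclidean algorithm to find gcd.
We find integers such that 11*x0 + 5*y0 = 1

Step 3: Scale the particular solution.
Multiply by 7/1 = 7:
a = 7, b = -14

Step 4: Verify.
11*(7) + 5*(-14) = 7 = 7 ✓

a = 7, b = -14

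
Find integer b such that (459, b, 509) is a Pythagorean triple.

b² = c² - a² = 509² - 459² = 259081 - 210681 = 48400
b = sqrt(48400) = 220

220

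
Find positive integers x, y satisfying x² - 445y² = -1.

We need x² = 445y² - 1. Try successive y:
y = 1: x² = 445·1² - 1 = 444, not a perfect square
y = 2: x² = 445·2² - 1 = 1779, not a perfect square
y = 3: x² = 445·3² - 1 = 4004, not a perfect square
...
y = 221: x² = 445·221² - 1 = 21734244 = 4662² ✓
Check: 4662² - 445·221² = 21734244 - 21734245 = -1 ✓

x = 4662, y = 221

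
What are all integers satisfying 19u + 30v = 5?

Step 1: Compute gcd(19, 30) = 1.
Since 1 divides 5, solutions exist.

Step 2: Find a particular solution using extended Euclidean algorithm.
We get u₀ = -55, v₀ = 35.
Check: 19*-55 + 30*35 = 5 = 5 ✓

Step 3: Write the general solution.
u = -55 + (30/1)t = -55 + 30t
v = 35 - (19/1)t = 35 - 19t
for any integer t.

u = -55 + 30t, v = 35 - 19t for integer t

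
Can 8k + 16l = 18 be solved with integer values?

Step 1: Compute gcd(8, 16).
gcd(8, 16) = 8

Step 2: Check divisibility.
Does 8 divide 18? 18 = 8 x 2 + 2, so no.

By the theorem on linear Diophantine equations, 8k + 16l = 18 has integer solutions if and only if gcd(8, 16) divides 18. Since 8 does not divide 18, no solutions exist.

No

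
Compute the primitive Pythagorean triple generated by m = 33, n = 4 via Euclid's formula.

a = m² - n² = 1089 - 16 = 1073
b = 2mn = 2·33·4 = 264
c = m² + n² = 1089 + 16 = 1105
Verify: 1073² + 264² = 1151329 + 69696 = 1221025 = 1105² ✓

(1073, 264, 1105)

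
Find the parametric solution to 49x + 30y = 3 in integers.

Step 1: Compute gcd(49, 30) = 1.
Since 1 divides 3, solutions exist.

Step 2: Find a particular solution using extended Euclidean algorithm.
We get x₀ = -33, y₀ = 54.
Check: 49*-33 + 30*54 = 3 = 3 ✓

Step 3: Write the general solution.
x = -33 + (30/1)t = -33 + 30t
y = 54 - (49/1)t = 54 - 49t
for any integer t.

x = -33 + 30t, y = 54 - 49t for integer t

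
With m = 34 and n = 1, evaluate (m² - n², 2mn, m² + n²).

a = m² - n² = 1156 - 1 = 1155
b = 2mn = 2·34·1 = 68
c = m² + n² = 1156 + 1 = 1157
Verify: 1155² + 68² = 1334025 + 4624 = 1338649 = 1157² ✓

(1155, 68, 1157)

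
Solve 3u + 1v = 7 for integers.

Step 1: Check solvability.
gcd(3, 1) = 1
Since 1 divides 7, solutions exist.

Step 2: Apply extended Euclidean algorithm to find gcd.
We find integers such that 3*x0 + 1*y0 = 1

Step 3: Scale the particular solution.
Multiply by 7/1 = 7:
u = 0, v = 7

Step 4: Verify.
3*(0) + 1*(7) = 7 = 7 ✓

u = 0, v = 7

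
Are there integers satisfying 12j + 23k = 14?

Step 1: Compute gcd(12, 23).
gcd(12, 23) = 1

Step 2: Check divisibility.
Does 1 divide 14? 14 = 1 x 14, so yes.

By the theorem on linear Diophantine equations, 12j + 23k = 14 has integer solutions if and only if gcd(12, 23) divides 14. Since 1 | 14, solutions exist.

Yes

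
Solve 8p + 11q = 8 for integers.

Step 1: Check solvability.
gcd(8, 11) = 1
Since 1 divides 8, solutions exist.

Step 2: Apply extended Euclidean algorithm to find gcd.
We find integers such that 8*x0 + 11*y0 = 1

Step 3: Scale the particular solution.
Multiply by 8/1 = 8:
p = -32, q = 24

Step 4: Verify.
8*(-32) + 11*(24) = 8 = 8 ✓

p = -32, q = 24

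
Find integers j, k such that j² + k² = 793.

We need to find integers j, k > 0 such that j² + k² = 793.
Trying j = 3: k² = 793 - 3² = 793 - 9 = 784
k = 28
Check: 3² + 28² = 9 + 784 = 793 ✓

793 = 3² + 28²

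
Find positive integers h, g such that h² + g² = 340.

Search for h with 340 - h² a perfect square.
h = 4: 340 - 4² = 340 - 16 = 324 = 18² ✓
So h = 4, g = 18.

h = 4, g = 18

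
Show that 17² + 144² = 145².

Compute a² + b²:
17² + 144² = 289 + 20736 = 21025
Compute c²:
145² = 21025
Since 21025 = 21025, it is a Pythagorean triple.

Yes, it is a Pythagorean triple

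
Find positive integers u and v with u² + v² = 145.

We need to find integers u, v > 0 such that u² + v² = 145.
Trying u = 1: v² = 145 - 1² = 145 - 1 = 144
v = 12
Check: 1² + 12² = 1 + 144 = 145 ✓

145 = 1² + 12²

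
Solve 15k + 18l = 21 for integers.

Step 1: Check solvability.
gcd(15, 18) = 3
Since 3 divides 21, solutions exist.

Step 2: Apply extended Euclidean algorithm to find gcd.
We find integers such that 15*x0 + 18*y0 = 3

Step 3: Scale the particular solution.
Multiply by 21/3 = 7:
k = -7, l = 7

Step 4: Verify.
15*(-7) + 18*(7) = 21 = 21 ✓

k = -7, l = 7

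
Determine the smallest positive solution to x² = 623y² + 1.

We seek the smallest positive integers (x, y) with x² - 623y² = 1, i.e., x² = 623y² + 1.
Try successive y values:
y = 1: x² = 623·1² + 1 = 624, not a perfect square
y = 2: x² = 623·2² + 1 = 2493, not a perfect square
y = 3: x² = 623·3² + 1 = 5608, not a perfect square
... continuing the search (or via continued fractions) ...
y = 25: x² = 623·25² + 1 = 389376, x = 624 ✓

Verify: 624² - 623·25² = 389376 - 389375 = 1 ✓

x = 624, y = 25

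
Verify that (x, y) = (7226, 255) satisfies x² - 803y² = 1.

Compute x² = 7226² = 52215076
Compute 803y² = 803·255² = 803·65025 = 52215075
x² - 803y² = 52215076 - 52215075 = 1
Since this equals 1, (7226, 255) is a solution.

Yes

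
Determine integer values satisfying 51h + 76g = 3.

Step 1: Check solvability.
gcd(51, 76) = 1
Since 1 divides 3, solutions exist.

Step 2: Apply extended Euclidean algorithm to find gcd.
We find integers such that 51*x0 + 76*y0 = 1

Step 3: Scale the particular solution.
Multiply by 3/1 = 3:
h = 9, g = -6

Step 4: Verify.
51*(9) + 76*(-6) = 3 = 3 ✓

h = 9, g = -6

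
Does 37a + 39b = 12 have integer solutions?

Step 1: Compute gcd(37, 39).
gcd(37, 39) = 1

Step 2: Check divisibility.
Does 1 divide 12? 12 = 1 x 12, so yes.

By the theorem on linear Diophantine equations, 37a + 39b = 12 has integer solutions if and only if gcd(37, 39) divides 12. Since 1 | 12, solutions exist.

Yes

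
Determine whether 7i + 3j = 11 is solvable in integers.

Step 1: Compute gcd(7, 3).
gcd(7, 3) = 1

Step 2: Check divisibility.
Does 1 divide 11? 11 = 1 x 11, so yes.

By the theorem on linear Diophantine equations, 7i + 3j = 11 has integer solutions if and only if gcd(7, 3) divides 11. Since 1 | 11, solutions exist.

Yes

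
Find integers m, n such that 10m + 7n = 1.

Step 1: Check solvability.
gcd(10, 7) = 1
Since 1 divides 1, solutions exist.

Step 2: Apply extended Euclidean algorithm to find gcd.
We find integers such that 10*x0 + 7*y0 = 1

Step 3: Scale the particular solution.
Multiply by 1/1 = 1:
m = -2, n = 3

Step 4: Verify.
10*(-2) + 7*(3) = 1 = 1 ✓

m = -2, n = 3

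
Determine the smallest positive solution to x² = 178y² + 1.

We seek the smallest positive integers (x, y) with x² - 178y² = 1, i.e., x² = 178y² + 1.
Try successive y values:
y = 1: x² = 178·1² + 1 = 179, not a perfect square
y = 2: x² = 178·2² + 1 = 713, not a perfect square
y = 3: x² = 178·3² + 1 = 1603, not a perfect square
... continuing the search (or via continued fractions) ...
y = 120: x² = 178·120² + 1 = 2563201, x = 1601 ✓

Verify: 1601² - 178·120² = 2563201 - 2563200 = 1 ✓

x = 1601, y = 120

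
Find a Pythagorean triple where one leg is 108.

We need the other leg and hypotenuse such that 108² + x² = c².
Take x = 480, c = 492: 108² + 480² = 11664 + 230400 = 242064 = 492² ✓
Triple: (108, 480, 492)

(108, 480, 492)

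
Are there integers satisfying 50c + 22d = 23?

Step 1: Compute gcd(50, 22).
gcd(50, 22) = 2

Step 2: Check divisibility.
Does 2 divide 23? 23 = 2 x 11 + 1, so no.

By the theorem on linear Diophantine equations, 50c + 22d = 23 has integer solutions if and only if gcd(50, 22) divides 23. Since 2 does not divide 23, no solutions exist.

No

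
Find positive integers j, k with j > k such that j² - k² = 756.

Factor: j² - k² = (j+k)(j-k) = 756.
We need two factors of 756 with the same parity.
Use j+k = 378 and j-k = 2 (product 378·2 = 756).
Adding: 2j = 380, so j = 190.
Subtracting: 2k = 376, so k = 188.
Check: 190² - 188² = 36100 - 35344 = 756 ✓

j = 190, k = 188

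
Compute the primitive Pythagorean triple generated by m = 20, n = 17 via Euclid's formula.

a = m² - n² = 20² - 17² = 400 - 289 = 111
b = 2mn = 2·20·17 = 680
c = m² + n² = 400 + 289 = 689
Verify: 111² + 680² = 12321 + 462400 = 474721 = 689² ✓

(111, 680, 689)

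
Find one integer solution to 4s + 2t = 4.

Step 1: Check solvability.
gcd(4, 2) = 2
Since 2 divides 4, solutions exist.

Step 2: Apply extended Euclidean algorithm to find gcd.
We find integers such that 4*x0 + 2*y0 = 2

Step 3: Scale the particular solution.
Multiply by 4/2 = 2:
s = 0, t = 2

Step 4: Verify.
4*(0) + 2*(2) = 4 = 4 ✓

s = 0, t = 2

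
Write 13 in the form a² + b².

We need to find integers a, b > 0 such that a² + b² = 13.
Trying a = 2: b² = 13 - 2² = 13 - 4 = 9
b = 3
Check: 2² + 3² = 4 + 9 = 13 ✓

13 = 2² + 3²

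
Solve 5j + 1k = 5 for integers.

Step 1: Check solvability.
gcd(5, 1) = 1
Since 1 divides 5, solutions exist.

Step 2: Apply extended Euclidean algorithm to find gcd.
We find integers such that 5*x0 + 1*y0 = 1

Step 3: Scale the particular solution.
Multiply by 5/1 = 5:
j = 0, k = 5

Step 4: Verify.
5*(0) + 1*(5) = 5 = 5 ✓

j = 0, k = 5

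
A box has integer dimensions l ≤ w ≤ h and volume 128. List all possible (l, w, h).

Iterate l from 1 to ⌊128^(1/3)⌋. For each l dividing 128, iterate w ≥ l with w dividing 128/l, and set h = 128/(l·w).
Triples found (8): (1×1×128), (1×2×64), (1×4×32), (1×8×16), (2×2×32), (2×4×16), (2×8×8), (4×4×8)

(1×1×128), (1×2×64), (1×4×32), (1×8×16), (2×2×32), (2×4×16), (2×8×8), (4×4×8)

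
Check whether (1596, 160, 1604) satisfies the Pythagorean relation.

Compute a² + b²:
1596² + 160² = 2547216 + 25600 = 2572816
Compute c²:
1604² = 2572816
Since 2572816 = 2572816, it is a Pythagorean triple.

Yes, it is a Pythagorean triple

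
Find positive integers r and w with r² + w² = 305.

We need to find integers r, w > 0 such that r² + w² = 305.
Trying r = 4: w² = 305 - 4² = 305 - 16 = 289
w = 17
Check: 4² + 17² = 16 + 289 = 305 ✓

305 = 4² + 17²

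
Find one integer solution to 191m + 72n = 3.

Step 1: Check solvability.
gcd(191, 72) = 1
Since 1 divides 3, solutions exist.

Step 2: Apply extended Euclidean algorithm to find gcd.
We find integers such that 191*x0 + 72*y0 = 1

Step 3: Scale the particular solution.
Multiply by 3/1 = 3:
m = 69, n = -183

Step 4: Verify.
191*(69) + 72*(-183) = 3 = 3 ✓

m = 69, n = -183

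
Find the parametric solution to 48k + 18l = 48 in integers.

Step 1: Compute gcd(48, 18) = 6.
Since 6 divides 48, solutions exist.

Step 2: Find a particular solution using extended Euclidean algorithm.
We get k₀ = -8, l₀ = 24.
Check: 48*-8 + 18*24 = 48 = 48 ✓

Step 3: Write the general solution.
k = -8 + (18/6)t = -8 + 3t
l = 24 - (48/6)t = 24 - 8t
for any integer t.

k = -8 + 3t, l = 24 - 8t for integer t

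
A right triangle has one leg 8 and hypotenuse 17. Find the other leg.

a² = c² - b² = 289 - 64 = 225
a = 15

15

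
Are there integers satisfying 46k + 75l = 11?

Step 1: Compute gcd(46, 75).
gcd(46, 75) = 1

Step 2: Check divisibility.
Does 1 divide 11? 11 = 1 x 11, so yes.

By the theorem on linear Diophantine equations, 46k + 75l = 11 has integer solutions if and only if gcd(46, 75) divides 11. Since 1 | 11, solutions exist.

Yes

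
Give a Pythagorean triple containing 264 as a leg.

We need the other leg and hypotenuse such that 264² + x² = c².
Take x = 23, c = 265: 264² + 23² = 69696 + 529 = 70225 = 265² ✓
Triple: (23, 264, 265)

(23, 264, 265)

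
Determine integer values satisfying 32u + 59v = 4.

Step 1: Check solvability.
gcd(32, 59) = 1
Since 1 divides 4, solutions exist.

Step 2: Apply extended Euclidean algorithm to find gcd.
We find integers such that 32*x0 + 59*y0 = 1

Step 3: Scale the particular solution.
Multiply by 4/1 = 4:
u = 96, v = -52

Step 4: Verify.
32*(96) + 59*(-52) = 4 = 4 ✓

u = 96, v = -52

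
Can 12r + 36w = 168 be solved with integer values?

Step 1: Compute gcd(12, 36).
gcd(12, 36) = 12

Step 2: Check divisibility.
Does 12 divide 168? 168 = 12 x 14, so yes.

By the theorem on linear Diophantine equations, 12r + 36w = 168 has integer solutions if and only if gcd(12, 36) divides 168. Since 12 | 168, solutions exist.

Yes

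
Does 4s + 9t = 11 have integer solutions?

Step 1: Compute gcd(4, 9).
gcd(4, 9) = 1

Step 2: Check divisibility.
Does 1 divide 11? 11 = 1 x 11, so yes.

By the theorem on linear Diophantine equations, 4s + 9t = 11 has integer solutions if and only if gcd(4, 9) divides 11. Since 1 | 11, solutions exist.

Yes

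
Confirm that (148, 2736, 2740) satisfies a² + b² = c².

Compute a² + b² = 148² + 2736² = 21904 + 7485696 = 7507600
Compute c² = 2740² = 7507600
Since 7507600 = 7507600, confirmed.

Yes, it is a Pythagorean triple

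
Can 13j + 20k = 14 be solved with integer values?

Step 1: Compute gcd(13, 20).
gcd(13, 20) = 1

Step 2: Check divisibility.
Does 1 divide 14? 14 = 1 x 14, so yes.

By the theorem on linear Diophantine equations, 13j + 20k = 14 has integer solutions if and only if gcd(13, 20) divides 14. Since 1 | 14, solutions exist.

Yes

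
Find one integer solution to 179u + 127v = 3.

Step 1: Check solvability.
gcd(179, 127) = 1
Since 1 divides 3, solutions exist.

Step 2: Apply extended Euclidean algorithm to find gcd.
We find integers such that 179*x0 + 127*y0 = 1

Step 3: Scale the particular solution.
Multiply by 3/1 = 3:
u = 66, v = -93

Step 4: Verify.
179*(66) + 127*(-93) = 3 = 3 ✓

u = 66, v = -93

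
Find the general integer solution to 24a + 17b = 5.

Step 1: Compute gcd(24, 17) = 1.
Since 1 divides 5, solutions exist.

Step 2: Find a particular solution using extended Euclidean algorithm.
We get a₀ = 25, b₀ = -35.
Check: 24*25 + 17*-35 = 5 = 5 ✓

Step 3: Write the general solution.
a = 25 + (17/1)t = 25 + 17t
b = -35 - (24/1)t = -35 - 24t
for any integer t.

a = 25 + 17t, b = -35 - 24t for integer t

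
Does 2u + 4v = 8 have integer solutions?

Step 1: Compute gcd(2, 4).
gcd(2, 4) = 2

Step 2: Check divisibility.
Does 2 divide 8? 8 = 2 x 4, so yes.

By the theorem on linear Diophantine equations, 2u + 4v = 8 has integer solutions if and only if gcd(2, 4) divides 8. Since 2 | 8, solutions exist.

Yes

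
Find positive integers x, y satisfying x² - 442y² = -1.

We need x² = 442y² - 1. Try successive y:
y = 1: x² = 442·1² - 1 = 441 = 21² ✓
Check: 21² - 442·1² = 441 - 442 = -1 ✓

x = 21, y = 1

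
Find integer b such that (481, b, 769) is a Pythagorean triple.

b² = c² - a² = 769² - 481² = 591361 - 231361 = 360000
b = sqrt(360000) = 600

600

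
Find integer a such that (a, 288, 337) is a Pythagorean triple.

a² = c² - b² = 337² - 288² = 113569 - 82944 = 30625
a = sqrt(30625) = 175

175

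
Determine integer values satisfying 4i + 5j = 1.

Step 1: Check solvability.
gcd(4, 5) = 1
Since 1 divides 1, solutions exist.

Step 2: Apply extended Euclidean algorithm to find gcd.
We find integers such that 4*x0 + 5*y0 = 1

Step 3: Scale the particular solution.
Multiply by 1/1 = 1:
i = -1, j = 1

Step 4: Verify.
4*(-1) + 5*(1) = 1 = 1 ✓

i = -1, j = 1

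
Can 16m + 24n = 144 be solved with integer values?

Step 1: Compute gcd(16, 24).
gcd(16, 24) = 8

Step 2: Check divisibility.
Does 8 divide 144? 144 = 8 x 18, so yes.

By the theorem on linear Diophantine equations, 16m + 24n = 144 has integer solutions if and only if gcd(16, 24) divides 144. Since 8 | 144, solutions exist.

Yes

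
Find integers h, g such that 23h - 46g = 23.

Step 1: Check solvability.
gcd(23, 46) = 23
Since 23 divides 23, solutions exist.

Step 2: Apply extended Euclidean algorithm to find gcd.
We find integers such that 23*x0 + 46*y0 = 23

Step 3: Scale the particular solution.
Multiply by 23/23 = 1:
h = 1, g = 0

Step 4: Verify.
23*(1) - 46*(0) = 23 = 23 ✓

h = 1, g = 0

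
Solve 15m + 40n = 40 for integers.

Step 1: Check solvability.
gcd(15, 40) = 5
Since 5 divides 40, solutions exist.

Step 2: Apply extended Euclidean algorithm to find gcd.
We find integers such that 15*x0 + 40*y0 = 5

Step 3: Scale the particular solution.
Multiply by 40/5 = 8:
m = 24, n = -8

Step 4: Verify.
15*(24) + 40*(-8) = 40 = 40 ✓

m = 24, n = -8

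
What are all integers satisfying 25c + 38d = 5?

Step 1: Compute gcd(25, 38) = 1.
Since 1 divides 5, solutions exist.

Step 2: Find a particular solution using extended Euclidean algorithm.
We get c₀ = -15, d₀ = 10.
Check: 25*-15 + 38*10 = 5 = 5 ✓

Step 3: Write the general solution.
c = -15 + (38/1)t = -15 + 38t
d = 10 - (25/1)t = 10 - 25t
for any integer t.

c = -15 + 38t, d = 10 - 25t for integer t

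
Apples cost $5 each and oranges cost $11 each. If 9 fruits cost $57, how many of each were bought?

Let a = apples, o = oranges.
a + o = 9
5a + 11o = 57
Substitute o = 9 - a:
5a + 11(9 - a) = 57
(5 - 11)a = 57 - 99
-6a = -42
a = 7, o = 9 - 7 = 2

Apples: 7, Oranges: 2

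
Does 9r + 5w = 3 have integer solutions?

Step 1: Compute gcd(9, 5).
gcd(9, 5) = 1

Step 2: Check divisibility.
Does 1 divide 3? 3 = 1 x 3, so yes.

By the theorem on linear Diophantine equations, 9r + 5w = 3 has integer solutions if and only if gcd(9, 5) divides 3. Since 1 | 3, solutions exist.

Yes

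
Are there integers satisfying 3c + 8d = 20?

Step 1: Compute gcd(3, 8).
gcd(3, 8) = 1

Step 2: Check divisibility.
Does 1 divide 20? 20 = 1 x 20, so yes.

By the theorem on linear Diophantine equations, 3c + 8d = 20 has integer solutions if and only if gcd(3, 8) divides 20. Since 1 | 20, solutions exist.

Yes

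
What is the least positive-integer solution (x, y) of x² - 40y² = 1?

We seek the smallest positive integers (x, y) with x² - 40y² = 1, i.e., x² = 40y² + 1.
Try successive y values:
y = 1: x² = 40·1² + 1 = 41, not a perfect square
y = 2: x² = 40·2² + 1 = 161, not a perfect square
y = 3: x² = 40·3² + 1 = 361, x = 19 ✓

Verify: 19² - 40·3² = 361 - 360 = 1 ✓

x = 19, y = 3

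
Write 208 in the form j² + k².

We need to find integers j, k > 0 such that j² + k² = 208.
Trying j = 8: k² = 208 - 8² = 208 - 64 = 144
k = 12
Check: 8² + 12² = 64 + 144 = 208 ✓

208 = 8² + 12²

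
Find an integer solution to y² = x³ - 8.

Try small integer x values and check whether x³ - 8 is a perfect square.
x = 2: x³ - 8 = 2³ - 8 = 8 - 8 = 0
Is 0 a perfect square? 0² = 0 ✓
So (x, y) = (2, 0) is a solution.

x = 2, y = 0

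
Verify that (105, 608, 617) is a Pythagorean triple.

Compute a² + b² = 105² + 608² = 11025 + 369664 = 380689
Compute c² = 617² = 380689
Since 380689 = 380689, confirmed.

Yes, it is a Pythagorean triple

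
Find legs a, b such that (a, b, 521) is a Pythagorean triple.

We need a² + b² = 521² = 271441.
Trying: 279² + 440² = 77841 + 193600 = 271441 ✓

(279, 440, 521)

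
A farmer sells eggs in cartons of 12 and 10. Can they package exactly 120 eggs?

We need non-negative a, b with 12a + 10b = 120.
gcd(12, 10) = 2 divides 120.
Try a = 0: 10b = 120 - 0 = 120, so b = 12.
One way: 0 cartons of 12 and 12 cartons of 10.

Yes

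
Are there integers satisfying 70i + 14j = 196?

Step 1: Compute gcd(70, 14).
gcd(70, 14) = 14

Step 2: Check divisibility.
Does 14 divide 196? 196 = 14 x 14, so yes.

By the theorem on linear Diophantine equations, 70i + 14j = 196 has integer solutions if and only if gcd(70, 14) divides 196. Since 14 | 196, solutions exist.

Yes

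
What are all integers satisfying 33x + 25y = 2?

Step 1: Compute gcd(33, 25) = 1.
Since 1 divides 2, solutions exist.

Step 2: Find a particular solution using extended Euclidean algorithm.
We get x₀ = -6, y₀ = 8.
Check: 33*-6 + 25*8 = 2 = 2 ✓

Step 3: Write the general solution.
x = -6 + (25/1)t = -6 + 25t
y = 8 - (33/1)t = 8 - 33t
for any integer t.

x = -6 + 25t, y = 8 - 33t for integer t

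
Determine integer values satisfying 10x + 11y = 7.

Step 1: Check solvability.
gcd(10, 11) = 1
Since 1 divides 7, solutions exist.

Step 2: Apply extended Euclidean algorithm to find gcd.
We find integers such that 10*x0 + 11*y0 = 1

Step 3: Scale the particular solution.
Multiply by 7/1 = 7:
x = -7, y = 7

Step 4: Verify.
10*(-7) + 11*(7) = 7 = 7 ✓

x = -7, y = 7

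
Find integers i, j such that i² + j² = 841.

We need to find integers i, j > 0 such that i² + j² = 841.
Trying i = 20: j² = 841 - 20² = 841 - 400 = 441
j = 21
Check: 20² + 21² = 400 + 441 = 841 ✓

841 = 20² + 21²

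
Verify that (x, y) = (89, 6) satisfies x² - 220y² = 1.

Compute x² = 89² = 7921
Compute 220y² = 220·6² = 220·36 = 7920
x² - 220y² = 7921 - 7920 = 1
Since this equals 1, (89, 6) is a solution.

Yes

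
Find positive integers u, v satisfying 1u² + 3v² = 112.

Try small values of u and check whether (112 - 1u²)/3 is a perfect square.
u = 8: 1·8² = 64, so 3v² = 112 - 64 = 48, giving v² = 16, v = 4.
Check: 1·8² + 3·4² = 64 + 48 = 112 ✓

u = 8, v = 4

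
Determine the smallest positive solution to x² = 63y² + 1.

We seek the smallest positive integers (x, y) with x² - 63y² = 1, i.e., x² = 63y² + 1.
Try successive y values:
y = 1: x² = 63·1² + 1 = 64, x = 8 ✓

Verify: 8² - 63·1² = 64 - 63 = 1 ✓

x = 8, y = 1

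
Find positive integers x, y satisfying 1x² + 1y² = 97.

Try small values of x and check whether (97 - 1x²)/1 is a perfect square.
x = 4: 1·4² = 16, so 1y² = 97 - 16 = 81, giving y² = 81, y = 9.
Check: 1·4² + 1·9² = 16 + 81 = 97 ✓

x = 4, y = 9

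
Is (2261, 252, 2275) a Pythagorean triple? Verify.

Compute a² + b² = 2261² + 252² = 5112121 + 63504 = 5175625
Compute c² = 2275² = 5175625
Since 5175625 = 5175625, confirmed.

Yes, it is a Pythagorean triple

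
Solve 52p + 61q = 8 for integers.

Step 1: Check solvability.
gcd(52, 61) = 1
Since 1 divides 8, solutions exist.

Step 2: Apply extended Euclidean algorithm to find gcd.
We find integers such that 52*x0 + 61*y0 = 1

Step 3: Scale the particular solution.
Multiply by 8/1 = 8:
p = 216, q = -184

Step 4: Verify.
52*(216) + 61*(-184) = 8 = 8 ✓

p = 216, q = -184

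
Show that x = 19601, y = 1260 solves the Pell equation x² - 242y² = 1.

Compute x² = 19601² = 384199201
Compute 242y² = 242·1260² = 242·1587600 = 384199200
x² - 242y² = 384199201 - 384199200 = 1
Since this equals 1, (19601, 1260) is a solution.

Yes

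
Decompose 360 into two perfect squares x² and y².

We need to find integers x, y > 0 such that x² + y² = 360.
Trying x = 6: y² = 360 - 6² = 360 - 36 = 324
y = 18
Check: 6² + 18² = 36 + 324 = 360 ✓

360 = 6² + 18²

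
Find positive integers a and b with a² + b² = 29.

We need to find integers a, b > 0 such that a² + b² = 29.
Trying a = 2: b² = 29 - 2² = 29 - 4 = 25
b = 5
Check: 2² + 5² = 4 + 25 = 29 ✓

29 = 2² + 5²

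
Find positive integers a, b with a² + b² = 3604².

We need a² + b² = 3604² = 12988816.
Trying: 1804² + 3120² = 3254416 + 9734400 = 12988816 ✓

(1804, 3120, 3604)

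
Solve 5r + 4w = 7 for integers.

Step 1: Check solvability.
gcd(5, 4) = 1
Since 1 divides 7, solutions exist.

Step 2: Apply extended Euclidean algorithm to find gcd.
We find integers such that 5*x0 + 4*y0 = 1

Step 3: Scale the particular solution.
Multiply by 7/1 = 7:
r = 7, w = -7

Step 4: Verify.
5*(7) + 4*(-7) = 7 = 7 ✓

r = 7, w = -7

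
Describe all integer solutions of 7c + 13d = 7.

Step 1: Compute gcd(7, 13) = 1.
Since 1 divides 7, solutions exist.

Step 2: Find a particular solution using extended Euclidean algorithm.
We get c₀ = 14, d₀ = -7.
Check: 7*14 + 13*-7 = 7 = 7 ✓

Step 3: Write the general solution.
c = 14 + (13/1)t = 14 + 13t
d = -7 - (7/1)t = -7 - 7t
for any integer t.

c = 14 + 13t, d = -7 - 7t for integer t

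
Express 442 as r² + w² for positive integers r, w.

We need to find integers r, w > 0 such that r² + w² = 442.
Trying r = 1: w² = 442 - 1² = 442 - 1 = 441
w = 21
Check: 1² + 21² = 1 + 441 = 442 ✓

442 = 1² + 21²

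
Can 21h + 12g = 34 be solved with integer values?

Step 1: Compute gcd(21, 12).
gcd(21, 12) = 3

Step 2: Check divisibility.
Does 3 divide 34? 34 = 3 x 11 + 1, so no.

By the theorem on linear Diophantine equations, 21h + 12g = 34 has integer solutions if and only if gcd(21, 12) divides 34. Since 3 does not divide 34, no solutions exist.

No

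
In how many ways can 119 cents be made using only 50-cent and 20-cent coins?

We need non-negative integers (x, y) with 50x + 20y = 119.
For each x from 0 to 2, check if (119 - 50x) is a non-negative multiple of 20.
Solutions (x, y): none
Count: 0

0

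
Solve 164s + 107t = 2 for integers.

Step 1: Check solvability.
gcd(164, 107) = 1
Since 1 divides 2, solutions exist.

Step 2: Apply extended Euclidean algorithm to find gcd.
We find integers such that 164*x0 + 107*y0 = 1

Step 3: Scale the particular solution.
Multiply by 2/1 = 2:
s = -30, t = 46

Step 4: Verify.
164*(-30) + 107*(46) = 2 = 2 ✓

s = -30, t = 46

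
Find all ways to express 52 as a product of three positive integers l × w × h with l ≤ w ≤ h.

Iterate l from 1 to ⌊52^(1/3)⌋. For each l dividing 52, iterate w ≥ l with w dividing 52/l, and set h = 52/(l·w).
Triples found (4): (1×1×52), (1×2×26), (1×4×13), (2×2×13)

(1×1×52), (1×2×26), (1×4×13), (2×2×13)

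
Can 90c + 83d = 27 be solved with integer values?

Step 1: Compute gcd(90, 83).
gcd(90, 83) = 1

Step 2: Check divisibility.
Does 1 divide 27? 27 = 1 x 27, so yes.

By the theorem on linear Diophantine equations, 90c + 83d = 27 has integer solutions if and only if gcd(90, 83) divides 27. Since 1 | 27, solutions exist.

Yes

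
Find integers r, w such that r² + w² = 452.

We need to find integers r, w > 0 such that r² + w² = 452.
Trying r = 14: w² = 452 - 14² = 452 - 196 = 256
w = 16
Check: 14² + 16² = 196 + 256 = 452 ✓

452 = 14² + 16²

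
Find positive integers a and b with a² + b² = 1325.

We need to find integers a, b > 0 such that a² + b² = 1325.
Trying a = 10: b² = 1325 - 10² = 1325 - 100 = 1225
b = 35
Check: 10² + 35² = 100 + 1225 = 1325 ✓

1325 = 10² + 35²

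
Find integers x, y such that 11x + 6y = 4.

Step 1: Check solvability.
gcd(11, 6) = 1
Since 1 divides 4, solutions exist.

Step 2: Apply extended Euclidean algorithm to find gcd.
We find integers such that 11*x0 + 6*y0 = 1

Step 3: Scale the particular solution.
Multiply by 4/1 = 4:
x = -4, y = 8

Step 4: Verify.
11*(-4) + 6*(8) = 4 = 4 ✓

x = -4, y = 8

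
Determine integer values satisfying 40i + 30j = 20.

Step 1: Check solvability.
gcd(40, 30) = 10
Since 10 divides 20, solutions exist.

Step 2: Apply extended Euclidean algorithm to find gcd.
We find integers such that 40*x0 + 30*y0 = 10

Step 3: Scale the particular solution.
Multiply by 20/10 = 2:
i = 2, j = -2

Step 4: Verify.
40*(2) + 30*(-2) = 20 = 20 ✓

i = 2, j = -2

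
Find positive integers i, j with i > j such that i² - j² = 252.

Factor: i² - j² = (i+j)(i-j) = 252.
We need two factors of 252 with the same parity.
Use i+j = 126 and i-j = 2 (product 126·2 = 252).
Adding: 2i = 128, so i = 64.
Subtracting: 2j = 124, so j = 62.
Check: 64² - 62² = 4096 - 3844 = 252 ✓

i = 64, j = 62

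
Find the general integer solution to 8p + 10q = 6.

Step 1: Compute gcd(8, 10) = 2.
Since 2 divides 6, solutions exist.

Step 2: Find a particular solution using extended Euclidean algorithm.
We get p₀ = -3, q₀ = 3.
Check: 8*-3 + 10*3 = 6 = 6 ✓

Step 3: Write the general solution.
p = -3 + (10/2)t = -3 + 5t
q = 3 - (8/2)t = 3 - 4t
for any integer t.

p = -3 + 5t, q = 3 - 4t for integer t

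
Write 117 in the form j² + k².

We need to find integers j, k > 0 such that j² + k² = 117.
Trying j = 6: k² = 117 - 6² = 117 - 36 = 81
k = 9
Check: 6² + 9² = 36 + 81 = 117 ✓

117 = 6² + 9²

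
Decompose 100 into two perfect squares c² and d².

We need to find integers c, d > 0 such that c² + d² = 100.
Trying c = 6: d² = 100 - 6² = 100 - 36 = 64
d = 8
Check: 6² + 8² = 36 + 64 = 100 ✓

100 = 6² + 8²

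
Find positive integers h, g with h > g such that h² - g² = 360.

Factor: h² - g² = (h+g)(h-g) = 360.
We need two factors of 360 with the same parity.
Use h+g = 180 and h-g = 2 (product 180·2 = 360).
Adding: 2h = 182, so h = 91.
Subtracting: 2g = 178, so g = 89.
Check: 91² - 89² = 8281 - 7921 = 360 ✓

h = 91, g = 89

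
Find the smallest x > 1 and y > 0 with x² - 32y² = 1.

We seek the smallest positive integers (x, y) with x² - 32y² = 1, i.e., x² = 32y² + 1.
Try successive y values:
y = 1: x² = 32·1² + 1 = 33, not a perfect square
y = 2: x² = 32·2² + 1 = 129, not a perfect square
y = 3: x² = 32·3² + 1 = 289, x = 17 ✓

Verify: 17² - 32·3² = 289 - 288 = 1 ✓

x = 17, y = 3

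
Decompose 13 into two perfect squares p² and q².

We need to find integers p, q > 0 such that p² + q² = 13.
Trying p = 2: q² = 13 - 2² = 13 - 4 = 9
q = 3
Check: 2² + 3² = 4 + 9 = 13 ✓

13 = 2² + 3²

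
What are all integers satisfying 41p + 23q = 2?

Step 1: Compute gcd(41, 23) = 1.
Since 1 divides 2, solutions exist.

Step 2: Find a particular solution using extended Euclidean algorithm.
We get p₀ = 18, q₀ = -32.
Check: 41*18 + 23*-32 = 2 = 2 ✓

Step 3: Write the general solution.
p = 18 + (23/1)t = 18 + 23t
q = -32 - (41/1)t = -32 - 41t
for any integer t.

p = 18 + 23t, q = -32 - 41t for integer t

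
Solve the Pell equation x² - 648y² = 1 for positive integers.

We seek the smallest positive integers (x, y) with x² - 648y² = 1, i.e., x² = 648y² + 1.
Try successive y values:
y = 1: x² = 648·1² + 1 = 649, not a perfect square
y = 2: x² = 648·2² + 1 = 2593, not a perfect square
y = 3: x² = 648·3² + 1 = 5833, not a perfect square
... continuing the search (or via continued fractions) ...
y = 770: x² = 648·770² + 1 = 384199201, x = 19601 ✓

Verify: 19601² - 648·770² = 384199201 - 384199200 = 1 ✓

x = 19601, y = 770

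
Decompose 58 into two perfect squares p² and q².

We need to find integers p, q > 0 such that p² + q² = 58.
Trying p = 3: q² = 58 - 3² = 58 - 9 = 49
q = 7
Check: 3² + 7² = 9 + 49 = 58 ✓

58 = 3² + 7²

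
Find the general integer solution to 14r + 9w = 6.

Step 1: Compute gcd(14, 9) = 1.
Since 1 divides 6, solutions exist.

Step 2: Find a particular solution using extended Euclidean algorithm.
We get r₀ = 12, w₀ = -18.
Check: 14*12 + 9*-18 = 6 = 6 ✓

Step 3: Write the general solution.
r = 12 + (9/1)t = 12 + 9t
w = -18 - (14/1)t = -18 - 14t
for any integer t.

r = 12 + 9t, w = -18 - 14t for integer t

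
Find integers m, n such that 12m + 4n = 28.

Step 1: Check solvability.
gcd(12, 4) = 4
Since 4 divides 28, solutions exist.

Step 2: Apply extended Euclidean algorithm to find gcd.
We find integers such that 12*x0 + 4*y0 = 4

Step 3: Scale the particular solution.
Multiply by 28/4 = 7:
m = 0, n = 7

Step 4: Verify.
12*(0) + 4*(7) = 28 = 28 ✓

m = 0, n = 7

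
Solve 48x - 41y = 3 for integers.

Step 1: Check solvability.
gcd(48, 41) = 1
Since 1 divides 3, solutions exist.

Step 2: Apply extended Euclidean algorithm to find gcd.
We find integers such that 48*x0 + 41*y0 = 1

Step 3: Scale the particular solution.
Multiply by 3/1 = 3:
x = 18, y = 21

Step 4: Verify.
48*(18) - 41*(21) = 3 = 3 ✓

x = 18, y = 21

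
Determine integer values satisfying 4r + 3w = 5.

Step 1: Check solvability.
gcd(4, 3) = 1
Since 1 divides 5, solutions exist.

Step 2: Apply extended Euclidean algorithm to find gcd.
We find integers such that 4*x0 + 3*y0 = 1

Step 3: Scale the particular solution.
Multiply by 5/1 = 5:
r = 5, w = -5

Step 4: Verify.
4*(5) + 3*(-5) = 5 = 5 ✓

r = 5, w = -5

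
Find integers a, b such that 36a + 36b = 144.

Step 1: Check solvability.
gcd(36, 36) = 36
Since 36 divides 144, solutions exist.

Step 2: Apply extended Euclidean algorithm to find gcd.
We find integers such that 36*x0 + 36*y0 = 36

Step 3: Scale the particular solution.
Multiply by 144/36 = 4:
a = 0, b = 4

Step 4: Verify.
36*(0) + 36*(4) = 144 = 144 ✓

a = 0, b = 4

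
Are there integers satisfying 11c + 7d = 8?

Step 1: Compute gcd(11, 7).
gcd(11, 7) = 1

Step 2: Check divisibility.
Does 1 divide 8? 8 = 1 x 8, so yes.

By the theorem on linear Diophantine equations, 11c + 7d = 8 has integer solutions if and only if gcd(11, 7) divides 8. Since 1 | 8, solutions exist.

Yes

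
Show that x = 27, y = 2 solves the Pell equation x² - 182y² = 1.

Compute x² = 27² = 729
Compute 182y² = 182·2² = 182·4 = 728
x² - 182y² = 729 - 728 = 1
Since this equals 1, (27, 2) is a solution.

Yes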